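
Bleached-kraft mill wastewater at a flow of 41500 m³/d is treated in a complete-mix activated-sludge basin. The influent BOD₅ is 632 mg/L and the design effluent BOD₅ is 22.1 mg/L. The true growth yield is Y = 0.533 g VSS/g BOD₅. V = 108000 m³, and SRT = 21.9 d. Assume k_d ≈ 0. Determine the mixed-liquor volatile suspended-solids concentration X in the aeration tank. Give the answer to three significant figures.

Without decay, X = Y Q (S₀−S) θ_c / V = 0.533 × 41500 × (632 − 22.1) × 21.9 / 108000 = 2736 mg/L.

X ≈ 2740 mg/L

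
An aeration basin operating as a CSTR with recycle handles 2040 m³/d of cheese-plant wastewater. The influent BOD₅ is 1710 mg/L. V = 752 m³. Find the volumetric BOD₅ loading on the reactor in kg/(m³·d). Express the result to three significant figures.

L_v ≈ 4.64 kg BOD₅/(m³·d)

Volumetric loading L_v = Q·S₀ / V = 2040 × 1710 g/m³ / 752.0 m³ = 4639 g/(m³·d) = 4.639 kg BOD₅/(m³·d).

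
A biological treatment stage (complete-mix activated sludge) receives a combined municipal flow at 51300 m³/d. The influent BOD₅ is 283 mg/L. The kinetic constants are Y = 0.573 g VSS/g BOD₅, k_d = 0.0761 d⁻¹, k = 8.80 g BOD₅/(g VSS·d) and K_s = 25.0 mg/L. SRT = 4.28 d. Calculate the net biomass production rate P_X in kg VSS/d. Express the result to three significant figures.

P_X ≈ 6240 kg VSS/d

From the Monod/SRT balance for a CMAS, S = K_s·(1+k_d θ_c)/[θ_c·(Y k − k_d) − 1] = 25.0 × (1 + 0.0761 × 4.28) / [4.28 × (0.573 × 8.80 − 0.0761) − 1] = 33.14 / 20.26 = 1.636 mg/L.
Correct the yield for decay: Y_obs = Y/(1 + k_d θ_c) = 0.573 / (1 + 0.0761 × 4.28) = 0.573 / 1.326 = 0.4322.
ΔS = 283 − 1.64 = 281.4 mg/L, so the substrate removal rate is 51300 × 281.4/1000 = 14434 kg BOD₅/d.
Net biomass production P_X = Y_obs × Q·(S₀ − S) = 0.4322 × 14434 = 6239 kg VSS/d.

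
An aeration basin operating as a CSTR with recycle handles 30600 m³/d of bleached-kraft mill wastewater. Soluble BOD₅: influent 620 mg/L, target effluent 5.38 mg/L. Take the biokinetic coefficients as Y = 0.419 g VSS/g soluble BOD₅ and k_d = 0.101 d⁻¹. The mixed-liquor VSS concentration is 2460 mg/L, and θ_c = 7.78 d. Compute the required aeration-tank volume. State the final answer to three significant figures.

V ≈ 14000 m³

Steady-state biomass mass balance: V·X·(1 + k_d·θ_c) = Y·Q·(S₀ − S)·θ_c, so V = 0.419 × 30600 × (620 − 5.38) × 7.78 / [2460 × (1 + 0.101 × 7.78)] = 6.13×10^7 / 4393 = 13956 m³.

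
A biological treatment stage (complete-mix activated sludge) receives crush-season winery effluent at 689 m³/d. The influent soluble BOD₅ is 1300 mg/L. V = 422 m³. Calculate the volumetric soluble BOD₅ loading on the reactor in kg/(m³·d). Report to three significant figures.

L_v = Q S₀ / V = 689 × 1300 × 10⁻³ / 422.0 = 2.123 kg/(m³·d).

L_v ≈ 2.12 kg soluble BOD₅/(m³·d)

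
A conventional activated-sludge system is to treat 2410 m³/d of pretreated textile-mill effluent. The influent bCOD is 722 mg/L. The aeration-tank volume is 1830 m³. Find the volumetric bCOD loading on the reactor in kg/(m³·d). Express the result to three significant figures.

L_v = Q S₀ / V = 2410 × 722 × 10⁻³ / 1830 = 0.9508 kg/(m³·d).

L_v ≈ 0.951 kg bCOD/(m³·d)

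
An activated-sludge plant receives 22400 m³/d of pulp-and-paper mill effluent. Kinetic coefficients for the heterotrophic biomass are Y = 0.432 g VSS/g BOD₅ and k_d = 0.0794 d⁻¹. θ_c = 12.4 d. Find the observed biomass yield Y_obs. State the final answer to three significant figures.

Y_obs ≈ 0.218 g VSS/g BOD₅

Y_obs = Y / (1 + k_d θ_c) = 0.432 / (1 + 0.0794 × 12.4) = 0.432 / 1.985 = 0.2177.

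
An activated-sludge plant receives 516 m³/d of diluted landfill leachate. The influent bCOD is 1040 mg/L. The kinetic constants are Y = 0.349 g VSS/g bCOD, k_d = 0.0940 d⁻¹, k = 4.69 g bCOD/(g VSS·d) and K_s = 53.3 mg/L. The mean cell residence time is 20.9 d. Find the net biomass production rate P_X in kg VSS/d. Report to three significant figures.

From the Monod/SRT balance for a CMAS, S = K_s·(1+k_d θ_c)/[θ_c·(Y k − k_d) − 1] = 53.3 × (1 + 0.0940 × 20.9) / [20.9 × (0.349 × 4.69 − 0.0940) − 1] = 158.0 / 31.24 = 5.057 mg/L.
Observed yield with endogenous decay: Y_obs = Y / (1 + k_d·θ_c) = 0.349 / (1 + 0.0940 × 20.9) = 0.349 / 2.965 = 0.1177 g VSS/g bCOD.
Mass of bCOD removed per day: Q(S₀ − S) = 516 × 1035 g/m³ = 534.0 kg/d.
Net biomass production P_X = Y_obs × Q·(S₀ − S) = 0.1177 × 534.0 = 62.87 kg VSS/d.

P_X ≈ 62.9 kg VSS/d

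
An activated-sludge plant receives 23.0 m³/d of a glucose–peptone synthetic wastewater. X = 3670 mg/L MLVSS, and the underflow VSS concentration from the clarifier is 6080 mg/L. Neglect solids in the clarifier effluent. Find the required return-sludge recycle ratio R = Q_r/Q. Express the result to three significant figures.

R ≈ 1.52

Solids balance on the clarifier gives (1+R)X = R·X_r, so R = X/(X_r − X) = 3670 / (6080 − 3670) = 1.523.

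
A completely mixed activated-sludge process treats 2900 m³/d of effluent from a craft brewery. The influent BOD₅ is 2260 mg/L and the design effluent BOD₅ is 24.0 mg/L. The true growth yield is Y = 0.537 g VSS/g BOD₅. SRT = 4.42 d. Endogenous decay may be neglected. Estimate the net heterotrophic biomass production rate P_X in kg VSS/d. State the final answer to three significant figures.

Since k_d ≈ 0, Y_obs = Y = 0.537 g VSS/g BOD₅.
Mass of BOD₅ removed per day: Q(S₀ − S) = 2900 × 2236 g/m³ = 6484 kg/d.
So the net sludge growth is P_X = 0.5370 × 6484 = 3482 kg VSS/d.

P_X ≈ 3480 kg VSS/d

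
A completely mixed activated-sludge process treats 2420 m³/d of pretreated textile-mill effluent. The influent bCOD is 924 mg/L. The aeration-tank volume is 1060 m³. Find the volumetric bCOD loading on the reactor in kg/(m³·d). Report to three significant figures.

Volumetric loading L_v = Q·S₀ / V = 2420 × 924 g/m³ / 1060 m³ = 2110 g/(m³·d) = 2.110 kg bCOD/(m³·d).

L_v ≈ 2.11 kg bCOD/(m³·d)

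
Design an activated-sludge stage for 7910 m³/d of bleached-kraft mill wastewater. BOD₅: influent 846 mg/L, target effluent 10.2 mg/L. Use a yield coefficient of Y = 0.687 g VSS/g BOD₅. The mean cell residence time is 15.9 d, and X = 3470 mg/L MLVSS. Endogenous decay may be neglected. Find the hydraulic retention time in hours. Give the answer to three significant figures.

With k_d = 0 the design equation reduces to V = Y Q (S₀−S) θ_c / X = 0.687 × 7910 × (846 − 10.2) × 15.9 / 3470 = 20811 m³.
τ = V/Q = 20811/7910 = 2.631 d, or 63.14 h.

τ ≈ 63.1 h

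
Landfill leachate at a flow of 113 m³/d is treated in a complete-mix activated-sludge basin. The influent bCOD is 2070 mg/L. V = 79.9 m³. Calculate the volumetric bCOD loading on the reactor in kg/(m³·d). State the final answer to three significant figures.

L_v ≈ 2.93 kg bCOD/(m³·d)

L_v = Q S₀ / V = 113 × 2070 × 10⁻³ / 79.90 = 2.928 kg/(m³·d).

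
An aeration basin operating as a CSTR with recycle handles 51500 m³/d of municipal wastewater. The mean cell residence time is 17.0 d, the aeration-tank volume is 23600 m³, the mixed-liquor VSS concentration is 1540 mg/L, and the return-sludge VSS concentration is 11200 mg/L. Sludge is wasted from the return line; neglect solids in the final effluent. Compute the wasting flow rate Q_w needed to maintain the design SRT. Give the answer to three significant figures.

Wasting from the return line (neglecting effluent solids): Q_w = V·X / (θ_c·X_r) = 23600 × 1540 / (17.0 × 11200) = 190.9 m³/d.

Q_w ≈ 191 m³/d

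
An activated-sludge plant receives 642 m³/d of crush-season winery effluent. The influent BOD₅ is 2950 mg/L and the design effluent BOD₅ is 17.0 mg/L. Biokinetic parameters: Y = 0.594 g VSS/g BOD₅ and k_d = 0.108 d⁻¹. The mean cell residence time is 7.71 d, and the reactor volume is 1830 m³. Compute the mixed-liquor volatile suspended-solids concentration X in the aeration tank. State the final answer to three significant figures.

Solving the biomass balance for X: X = Y Q (S₀−S) θ_c / [V (1+k_d θ_c)] = 0.594 × 642 × (2950 − 17.0) × 7.71 / [1830 × (1 + 0.108 × 7.71)] = 2571 mg/L.

X ≈ 2570 mg/L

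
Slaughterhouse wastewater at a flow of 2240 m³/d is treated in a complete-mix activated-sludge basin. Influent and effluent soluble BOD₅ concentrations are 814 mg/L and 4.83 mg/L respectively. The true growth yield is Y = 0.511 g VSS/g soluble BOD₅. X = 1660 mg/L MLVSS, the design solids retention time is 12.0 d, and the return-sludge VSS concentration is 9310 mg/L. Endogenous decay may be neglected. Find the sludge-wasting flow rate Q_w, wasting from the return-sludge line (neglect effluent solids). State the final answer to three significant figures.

Q_w ≈ 99.5 m³/d

Biomass mass balance (decay neglected): V·X = Y·Q·(S₀ − S)·θ_c, so V = 0.511 × 2240 × (814 − 4.83) × 12.0 / 1660 = 6695 m³.
Wasting from the return line (neglecting effluent solids): Q_w = V·X / (θ_c·X_r) = 6695 × 1660 / (12.0 × 9310) = 99.49 m³/d.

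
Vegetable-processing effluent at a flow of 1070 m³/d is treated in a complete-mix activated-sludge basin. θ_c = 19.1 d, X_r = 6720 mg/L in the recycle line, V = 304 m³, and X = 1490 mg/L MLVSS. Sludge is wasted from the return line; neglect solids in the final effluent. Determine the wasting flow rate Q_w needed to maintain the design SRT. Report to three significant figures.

Wasting from the return line (neglecting effluent solids): Q_w = V·X / (θ_c·X_r) = 304.0 × 1490 / (19.1 × 6720) = 3.529 m³/d.

Q_w ≈ 3.53 m³/d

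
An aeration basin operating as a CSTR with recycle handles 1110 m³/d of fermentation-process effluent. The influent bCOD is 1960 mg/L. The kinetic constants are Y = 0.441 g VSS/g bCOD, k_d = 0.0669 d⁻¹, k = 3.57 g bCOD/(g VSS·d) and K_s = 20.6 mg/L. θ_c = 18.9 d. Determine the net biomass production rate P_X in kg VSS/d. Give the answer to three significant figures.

P_X ≈ 423 kg VSS/d

Effluent substrate depends only on kinetics and SRT: S = K_s(1 + k_d θ_c) / [θ_c(Yk − k_d) − 1] = 20.6 × (1 + 0.0669 × 18.9) / [18.9 × (0.441 × 3.57 − 0.0669) − 1] = 46.65 / 27.49 = 1.697 mg/L.
Y_obs = Y / (1 + k_d θ_c) = 0.441 / (1 + 0.0669 × 18.9) = 0.441 / 2.264 = 0.1948.
Mass of bCOD removed per day: Q(S₀ − S) = 1110 × 1958 g/m³ = 2174 kg/d.
Net biomass production P_X = Y_obs × Q·(S₀ − S) = 0.1948 × 2174 = 423.3 kg VSS/d.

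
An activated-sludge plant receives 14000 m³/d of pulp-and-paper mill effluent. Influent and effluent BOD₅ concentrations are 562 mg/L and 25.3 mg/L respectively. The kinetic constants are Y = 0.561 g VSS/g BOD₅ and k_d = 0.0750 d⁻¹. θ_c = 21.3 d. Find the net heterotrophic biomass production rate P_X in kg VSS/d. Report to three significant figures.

The observed yield is Y_obs = Y/(1 + k_d·θ_c) = 0.561 / (1 + 0.0750 × 21.3) = 0.561 / 2.598 = 0.2160 g VSS per g BOD₅ removed.
Substrate removed = Q·(S₀ − S) = 14000 m³/d × (562 − 25.3) g/m³ = 7.51×10^6 g/d = 7514 kg/d.
Biomass produced: P_X = Y_obs·Q·ΔS = 0.2160 × 7514 ≈ 1623 kg VSS/d.

P_X ≈ 1620 kg VSS/d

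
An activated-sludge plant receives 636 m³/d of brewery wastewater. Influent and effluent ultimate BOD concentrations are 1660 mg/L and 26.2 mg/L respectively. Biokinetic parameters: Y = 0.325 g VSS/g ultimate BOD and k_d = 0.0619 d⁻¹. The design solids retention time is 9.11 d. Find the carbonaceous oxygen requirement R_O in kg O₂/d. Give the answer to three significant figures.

R_O ≈ 732 kg O₂/d

Y_obs = Y / (1 + k_d θ_c) = 0.325 / (1 + 0.0619 × 9.11) = 0.325 / 1.564 = 0.2078.
Q·(S₀ − S) = 636 × (1660 − 26.2) × 10⁻³ = 1039 kg/d removed.
P_X = Y_obs·Q·(S₀ − S) = 0.2078 × 1039 = 215.9 kg VSS/d.
Carbonaceous O₂ demand = substrate oxidised − cell-mass equivalent = 1039 − 1.42 × 215.9 = 732.5 kg O₂/d.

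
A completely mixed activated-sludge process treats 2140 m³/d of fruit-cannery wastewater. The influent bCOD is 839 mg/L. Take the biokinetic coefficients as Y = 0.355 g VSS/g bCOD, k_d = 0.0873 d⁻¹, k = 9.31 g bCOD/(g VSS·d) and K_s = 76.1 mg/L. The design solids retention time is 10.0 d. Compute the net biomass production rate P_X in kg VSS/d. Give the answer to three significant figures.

P_X ≈ 338 kg VSS/d

From the Monod/SRT balance for a CMAS, S = K_s·(1+k_d θ_c)/[θ_c·(Y k − k_d) − 1] = 76.1 × (1 + 0.0873 × 10.0) / [10.0 × (0.355 × 9.31 − 0.0873) − 1] = 142.5 / 31.18 = 4.572 mg/L.
The observed yield is Y_obs = Y/(1 + k_d·θ_c) = 0.355 / (1 + 0.0873 × 10.0) = 0.355 / 1.873 = 0.1895 g VSS per g bCOD removed.
Mass of bCOD removed per day: Q(S₀ − S) = 2140 × 834.4 g/m³ = 1786 kg/d.
Biomass produced: P_X = Y_obs·Q·ΔS = 0.1895 × 1786 ≈ 338.4 kg VSS/d.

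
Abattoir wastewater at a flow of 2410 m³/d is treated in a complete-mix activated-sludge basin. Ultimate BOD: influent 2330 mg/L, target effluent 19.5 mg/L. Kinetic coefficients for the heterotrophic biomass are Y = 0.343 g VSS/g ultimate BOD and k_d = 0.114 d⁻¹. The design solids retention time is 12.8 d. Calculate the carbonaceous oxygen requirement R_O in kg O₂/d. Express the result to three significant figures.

R_O ≈ 4470 kg O₂/d

Correct the yield for decay: Y_obs = Y/(1 + k_d θ_c) = 0.343 / (1 + 0.114 × 12.8) = 0.343 / 2.459 = 0.1395.
Mass of ultimate BOD removed per day: Q(S₀ − S) = 2410 × 2310 g/m³ = 5568 kg/d.
P_X = Y_obs·Q·(S₀ − S) = 0.1395 × 5568 = 776.6 kg VSS/d.
Carbonaceous O₂ demand = substrate oxidised − cell-mass equivalent = 5568 − 1.42 × 776.6 = 4465 kg O₂/d.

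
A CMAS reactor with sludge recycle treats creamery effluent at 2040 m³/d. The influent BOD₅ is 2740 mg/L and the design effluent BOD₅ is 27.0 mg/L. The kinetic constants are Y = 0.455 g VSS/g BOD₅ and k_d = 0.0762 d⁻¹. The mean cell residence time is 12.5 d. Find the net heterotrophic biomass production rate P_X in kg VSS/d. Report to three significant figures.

P_X ≈ 1290 kg VSS/d

Correct the yield for decay: Y_obs = Y/(1 + k_d θ_c) = 0.455 / (1 + 0.0762 × 12.5) = 0.455 / 1.953 = 0.2330.
ΔS = 2740 − 27.0 = 2713 mg/L, so the substrate removal rate is 2040 × 2713/1000 = 5535 kg BOD₅/d.
Net biomass production P_X = Y_obs × Q·(S₀ − S) = 0.2330 × 5535 = 1290 kg VSS/d.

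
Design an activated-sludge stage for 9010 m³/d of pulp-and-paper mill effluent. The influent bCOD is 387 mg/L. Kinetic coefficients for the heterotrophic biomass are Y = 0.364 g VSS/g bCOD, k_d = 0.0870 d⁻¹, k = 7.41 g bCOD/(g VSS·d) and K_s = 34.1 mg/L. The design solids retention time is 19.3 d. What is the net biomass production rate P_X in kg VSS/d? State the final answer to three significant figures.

P_X ≈ 471 kg VSS/d

For a completely mixed reactor with recycle the Lawrence–McCarty relation gives S = K_s·(1 + k_d·θ_c) / [θ_c·(Y·k − k_d) − 1] = 34.1 × (1 + 0.0870 × 19.3) / [19.3 × (0.364 × 7.41 − 0.0870) − 1] = 91.36 / 49.38 = 1.850 mg/L.
Observed yield with endogenous decay: Y_obs = Y / (1 + k_d·θ_c) = 0.364 / (1 + 0.0870 × 19.3) = 0.364 / 2.679 = 0.1359 g VSS/g bCOD.
Q·(S₀ − S) = 9010 × (387 − 1.85) × 10⁻³ = 3470 kg/d removed.
P_X = Y_obs · Q(S₀ − S) = 0.1359 × 3470 = 471.5 kg VSS/d.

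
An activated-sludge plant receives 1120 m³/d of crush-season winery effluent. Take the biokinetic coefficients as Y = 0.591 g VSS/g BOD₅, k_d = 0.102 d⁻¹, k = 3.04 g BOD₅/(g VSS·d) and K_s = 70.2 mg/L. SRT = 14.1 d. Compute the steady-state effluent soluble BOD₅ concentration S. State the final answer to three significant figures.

From the Monod/SRT balance for a CMAS, S = K_s·(1+k_d θ_c)/[θ_c·(Y k − k_d) − 1] = 70.2 × (1 + 0.102 × 14.1) / [14.1 × (0.591 × 3.04 − 0.102) − 1] = 171.2 / 22.89 = 7.476 mg/L.

S ≈ 7.48 mg/L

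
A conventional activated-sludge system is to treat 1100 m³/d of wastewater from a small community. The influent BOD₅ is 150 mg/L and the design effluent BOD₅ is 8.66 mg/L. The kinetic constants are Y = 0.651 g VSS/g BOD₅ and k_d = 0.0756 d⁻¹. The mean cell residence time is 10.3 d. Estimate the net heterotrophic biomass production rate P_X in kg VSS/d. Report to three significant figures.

Observed yield with endogenous decay: Y_obs = Y / (1 + k_d·θ_c) = 0.651 / (1 + 0.0756 × 10.3) = 0.651 / 1.779 = 0.3660 g VSS/g BOD₅.
Mass of BOD₅ removed per day: Q(S₀ − S) = 1100 × 141.3 g/m³ = 155.5 kg/d.
Net biomass production P_X = Y_obs × Q·(S₀ − S) = 0.3660 × 155.5 = 56.90 kg VSS/d.

P_X ≈ 56.9 kg VSS/d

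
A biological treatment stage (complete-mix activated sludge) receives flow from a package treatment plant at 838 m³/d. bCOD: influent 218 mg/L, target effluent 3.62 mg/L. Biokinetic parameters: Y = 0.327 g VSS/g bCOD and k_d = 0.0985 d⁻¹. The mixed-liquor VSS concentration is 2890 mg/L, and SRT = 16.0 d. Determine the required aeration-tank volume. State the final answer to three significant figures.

From the SRT design equation V = Y Q (S₀−S) θ_c / [X (1 + k_d θ_c)] = 0.327 × 838 × (218 − 3.62) × 16.0 / [2890 × (1 + 0.0985 × 16.0)] = 9.4×10^5 / 7445 = 126.3 m³.

V ≈ 126 m³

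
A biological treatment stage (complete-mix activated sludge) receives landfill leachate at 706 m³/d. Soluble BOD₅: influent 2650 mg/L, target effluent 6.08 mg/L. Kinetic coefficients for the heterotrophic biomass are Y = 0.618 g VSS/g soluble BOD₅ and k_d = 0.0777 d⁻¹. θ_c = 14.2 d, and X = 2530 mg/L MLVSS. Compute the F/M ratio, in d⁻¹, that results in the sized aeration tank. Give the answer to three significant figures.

F/M ≈ 0.240 d⁻¹

Rearranging the biomass balance for a CMAS with decay, V = Y·Q·ΔS·θ_c / [X·(1+k_d θ_c)] = 0.618 × 706 × (2650 − 6.08) × 14.2 / [2530 × (1 + 0.0777 × 14.2)] = 1.64×10^7 / 5321 = 3078 m³.
Food-to-microorganism ratio F/M = Q S₀ / (V X) = 706 × 2650 / (3078 × 2530) = 0.2402 d⁻¹.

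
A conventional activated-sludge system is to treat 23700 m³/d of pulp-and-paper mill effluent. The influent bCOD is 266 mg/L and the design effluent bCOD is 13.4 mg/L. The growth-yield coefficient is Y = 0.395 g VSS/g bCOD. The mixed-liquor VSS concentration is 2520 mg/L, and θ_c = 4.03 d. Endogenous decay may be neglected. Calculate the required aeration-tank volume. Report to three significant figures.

V·X = Y·Q·ΔS·θ_c gives V = 0.395 × 23700 × (266 − 13.4) × 4.03 / 2520 = 3782 m³.

V ≈ 3780 m³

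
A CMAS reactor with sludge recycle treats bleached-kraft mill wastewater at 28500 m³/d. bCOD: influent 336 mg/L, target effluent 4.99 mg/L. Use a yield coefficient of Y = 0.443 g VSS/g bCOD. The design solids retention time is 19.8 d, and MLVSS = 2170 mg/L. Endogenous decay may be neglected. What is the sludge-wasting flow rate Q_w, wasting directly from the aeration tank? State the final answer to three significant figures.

Q_w ≈ 1930 m³/d

Biomass mass balance (decay neglected): V·X = Y·Q·(S₀ − S)·θ_c, so V = 0.443 × 28500 × (336 − 4.99) × 19.8 / 2170 = 38132 m³.
For wasting at MLVSS concentration, Q_w = V/θ_c = 38132/19.8 = 1926 m³/d.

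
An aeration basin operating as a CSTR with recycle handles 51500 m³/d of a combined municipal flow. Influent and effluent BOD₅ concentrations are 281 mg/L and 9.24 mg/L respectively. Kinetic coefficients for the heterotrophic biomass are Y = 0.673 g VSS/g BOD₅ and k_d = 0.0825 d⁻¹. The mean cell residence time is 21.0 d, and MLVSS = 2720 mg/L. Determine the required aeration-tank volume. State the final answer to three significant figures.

Steady-state biomass mass balance: V·X·(1 + k_d·θ_c) = Y·Q·(S₀ − S)·θ_c, so V = 0.673 × 51500 × (281 − 9.24) × 21.0 / [2720 × (1 + 0.0825 × 21.0)] = 1.98×10^8 / 7432 = 26613 m³.

V ≈ 26600 m³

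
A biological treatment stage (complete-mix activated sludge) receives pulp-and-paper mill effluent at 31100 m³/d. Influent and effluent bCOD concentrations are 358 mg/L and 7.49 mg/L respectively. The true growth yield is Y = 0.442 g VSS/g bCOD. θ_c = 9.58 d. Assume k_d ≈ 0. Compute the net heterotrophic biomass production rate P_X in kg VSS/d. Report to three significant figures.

No decay correction is needed, so Y_obs = Y = 0.442.
ΔS = 358 − 7.49 = 350.5 mg/L, so the substrate removal rate is 31100 × 350.5/1000 = 10901 kg bCOD/d.
Biomass produced: P_X = Y_obs·Q·ΔS = 0.4420 × 10901 ≈ 4818 kg VSS/d.

P_X ≈ 4820 kg VSS/d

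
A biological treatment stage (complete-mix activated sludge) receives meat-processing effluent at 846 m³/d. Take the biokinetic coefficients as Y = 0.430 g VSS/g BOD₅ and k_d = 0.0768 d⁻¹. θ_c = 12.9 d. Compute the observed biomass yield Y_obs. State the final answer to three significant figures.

Observed yield with endogenous decay: Y_obs = Y / (1 + k_d·θ_c) = 0.430 / (1 + 0.0768 × 12.9) = 0.430 / 1.991 = 0.2160 g VSS/g BOD₅.

Y_obs ≈ 0.216 g VSS/g BOD₅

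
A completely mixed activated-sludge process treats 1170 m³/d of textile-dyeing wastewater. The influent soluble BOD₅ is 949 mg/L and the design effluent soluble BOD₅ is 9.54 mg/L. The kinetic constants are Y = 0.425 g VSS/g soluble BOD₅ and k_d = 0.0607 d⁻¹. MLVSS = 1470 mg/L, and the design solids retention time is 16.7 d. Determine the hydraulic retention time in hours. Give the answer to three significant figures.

τ ≈ 54.1 h

Rearranging the biomass balance for a CMAS with decay, V = Y·Q·ΔS·θ_c / [X·(1+k_d θ_c)] = 0.425 × 1170 × (949 − 9.54) × 16.7 / [1470 × (1 + 0.0607 × 16.7)] = 7.8×10^6 / 2960 = 2635 m³.
Hydraulic retention time τ = V/Q = 2635 / 1170 = 2.253 d = 54.06 h.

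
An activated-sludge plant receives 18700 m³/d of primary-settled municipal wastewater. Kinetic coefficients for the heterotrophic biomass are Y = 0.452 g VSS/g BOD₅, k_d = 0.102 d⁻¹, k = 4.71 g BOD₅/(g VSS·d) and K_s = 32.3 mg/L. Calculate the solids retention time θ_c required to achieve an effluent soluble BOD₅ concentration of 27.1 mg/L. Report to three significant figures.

At the target effluent, Y k S/(K_s+S) = 0.452×4.71×27.1/59.40 = 0.9713 d⁻¹.
1/θ_c = 0.9713 − 0.102 = 0.8693 d⁻¹, so θ_c = 1.150 d.

θ_c ≈ 1.15 d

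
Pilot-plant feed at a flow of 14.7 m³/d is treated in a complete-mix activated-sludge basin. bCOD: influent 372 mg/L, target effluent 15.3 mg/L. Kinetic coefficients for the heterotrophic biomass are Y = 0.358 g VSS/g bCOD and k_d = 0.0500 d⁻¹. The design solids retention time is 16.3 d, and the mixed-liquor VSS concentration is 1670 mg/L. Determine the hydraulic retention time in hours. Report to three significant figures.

τ ≈ 16.5 h

Rearranging the biomass balance for a CMAS with decay, V = Y·Q·ΔS·θ_c / [X·(1+k_d θ_c)] = 0.358 × 14.7 × (372 − 15.3) × 16.3 / [1670 × (1 + 0.0500 × 16.3)] = 3.06×10^4 / 3031 = 10.09 m³.
Hydraulic retention time τ = V/Q = 10.09 / 14.7 = 0.6867 d = 16.48 h.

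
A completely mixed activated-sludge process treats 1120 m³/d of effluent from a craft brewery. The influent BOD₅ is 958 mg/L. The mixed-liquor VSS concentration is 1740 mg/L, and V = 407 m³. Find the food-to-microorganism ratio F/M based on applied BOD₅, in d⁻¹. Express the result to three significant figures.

F/M ≈ 1.52 d⁻¹

Food-to-microorganism ratio F/M = Q S₀ / (V X) = 1120 × 958 / (407.0 × 1740) = 1.515 d⁻¹.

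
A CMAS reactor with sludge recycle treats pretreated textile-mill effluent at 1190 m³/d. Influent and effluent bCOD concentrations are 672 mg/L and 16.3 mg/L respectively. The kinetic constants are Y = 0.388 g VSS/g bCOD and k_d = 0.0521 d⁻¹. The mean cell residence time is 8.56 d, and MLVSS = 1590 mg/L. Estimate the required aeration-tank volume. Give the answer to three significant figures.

Steady-state biomass mass balance: V·X·(1 + k_d·θ_c) = Y·Q·(S₀ − S)·θ_c, so V = 0.388 × 1190 × (672 − 16.3) × 8.56 / [1590 × (1 + 0.0521 × 8.56)] = 2.59×10^6 / 2299 = 1127 m³.

V ≈ 1130 m³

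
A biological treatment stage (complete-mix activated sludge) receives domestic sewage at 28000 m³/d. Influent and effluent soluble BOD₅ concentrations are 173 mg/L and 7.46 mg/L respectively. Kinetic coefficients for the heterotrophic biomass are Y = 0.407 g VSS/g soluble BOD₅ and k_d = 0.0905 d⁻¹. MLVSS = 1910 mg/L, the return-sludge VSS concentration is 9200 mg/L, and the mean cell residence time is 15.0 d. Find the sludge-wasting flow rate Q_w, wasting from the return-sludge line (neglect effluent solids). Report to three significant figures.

Q_w ≈ 87.0 m³/d

Steady-state biomass mass balance: V·X·(1 + k_d·θ_c) = Y·Q·(S₀ − S)·θ_c, so V = 0.407 × 28000 × (173 − 7.46) × 15.0 / [1910 × (1 + 0.0905 × 15.0)] = 2.83×10^7 / 4503 = 6284 m³.
Wasting from the return line (neglecting effluent solids): Q_w = V·X / (θ_c·X_r) = 6284 × 1910 / (15.0 × 9200) = 86.98 m³/d.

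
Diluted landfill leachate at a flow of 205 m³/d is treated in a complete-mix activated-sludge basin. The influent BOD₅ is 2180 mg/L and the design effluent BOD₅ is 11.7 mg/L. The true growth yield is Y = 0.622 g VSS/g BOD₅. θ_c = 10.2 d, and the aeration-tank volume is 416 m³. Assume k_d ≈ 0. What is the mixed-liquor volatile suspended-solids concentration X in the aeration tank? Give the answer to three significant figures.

From V·X = Y·Q·(S₀ − S)·θ_c (decay neglected): X = 0.622 × 205 × (2180 − 11.7) × 10.2 / 416 = 6779 mg/L.

X ≈ 6780 mg/L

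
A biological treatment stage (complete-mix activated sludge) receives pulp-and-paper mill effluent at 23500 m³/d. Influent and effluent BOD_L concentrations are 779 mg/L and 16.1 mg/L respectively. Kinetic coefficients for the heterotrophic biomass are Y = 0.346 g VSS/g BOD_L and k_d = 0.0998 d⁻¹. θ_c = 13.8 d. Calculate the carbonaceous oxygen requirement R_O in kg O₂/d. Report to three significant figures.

Correct the yield for decay: Y_obs = Y/(1 + k_d θ_c) = 0.346 / (1 + 0.0998 × 13.8) = 0.346 / 2.377 = 0.1455.
Q·(S₀ − S) = 23500 × (779 − 16.1) × 10⁻³ = 17928 kg/d removed.
P_X = Y_obs·Q·(S₀ − S) = 0.1455 × 17928 = 2609 kg VSS/d.
R_O = Q·ΔS − 1.42 P_X = 17928 − 3705 = 14223 kg O₂/d.

R_O ≈ 14200 kg O₂/d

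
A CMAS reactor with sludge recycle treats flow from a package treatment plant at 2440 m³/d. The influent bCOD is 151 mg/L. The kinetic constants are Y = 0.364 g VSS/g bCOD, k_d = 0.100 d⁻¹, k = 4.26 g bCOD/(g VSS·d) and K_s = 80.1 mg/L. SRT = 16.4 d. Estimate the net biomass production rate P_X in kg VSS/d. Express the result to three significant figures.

For a completely mixed reactor with recycle the Lawrence–McCarty relation gives S = K_s·(1 + k_d·θ_c) / [θ_c·(Y·k − k_d) − 1] = 80.1 × (1 + 0.100 × 16.4) / [16.4 × (0.364 × 4.26 − 0.100) − 1] = 211.5 / 22.79 = 9.279 mg/L.
The observed yield is Y_obs = Y/(1 + k_d·θ_c) = 0.364 / (1 + 0.100 × 16.4) = 0.364 / 2.640 = 0.1379 g VSS per g bCOD removed.
Mass of bCOD removed per day: Q(S₀ − S) = 2440 × 141.7 g/m³ = 345.8 kg/d.
So the net sludge growth is P_X = 0.1379 × 345.8 = 47.68 kg VSS/d.

P_X ≈ 47.7 kg VSS/d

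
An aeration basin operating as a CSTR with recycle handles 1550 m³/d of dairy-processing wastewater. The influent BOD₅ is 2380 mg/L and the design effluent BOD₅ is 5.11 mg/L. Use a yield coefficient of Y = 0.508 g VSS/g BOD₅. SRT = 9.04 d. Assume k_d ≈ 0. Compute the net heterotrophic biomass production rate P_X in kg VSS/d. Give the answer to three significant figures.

P_X ≈ 1870 kg VSS/d

With endogenous decay neglected, the observed yield equals the true yield: Y_obs = Y = 0.508 g VSS/g BOD₅.
Mass of BOD₅ removed per day: Q(S₀ − S) = 1550 × 2375 g/m³ = 3681 kg/d.
Net biomass production P_X = Y_obs × Q·(S₀ − S) = 0.5080 × 3681 = 1870 kg VSS/d.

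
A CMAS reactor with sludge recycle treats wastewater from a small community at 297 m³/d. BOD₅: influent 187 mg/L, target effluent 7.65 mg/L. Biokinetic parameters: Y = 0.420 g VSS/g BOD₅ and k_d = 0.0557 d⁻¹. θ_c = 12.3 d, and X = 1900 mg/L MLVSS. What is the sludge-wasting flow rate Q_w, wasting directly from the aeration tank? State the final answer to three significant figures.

Q_w ≈ 6.99 m³/d

Steady-state biomass mass balance: V·X·(1 + k_d·θ_c) = Y·Q·(S₀ − S)·θ_c, so V = 0.420 × 297 × (187 − 7.65) × 12.3 / [1900 × (1 + 0.0557 × 12.3)] = 2.75×10^5 / 3202 = 85.95 m³.
For wasting at MLVSS concentration, Q_w = V/θ_c = 85.95/12.3 = 6.988 m³/d.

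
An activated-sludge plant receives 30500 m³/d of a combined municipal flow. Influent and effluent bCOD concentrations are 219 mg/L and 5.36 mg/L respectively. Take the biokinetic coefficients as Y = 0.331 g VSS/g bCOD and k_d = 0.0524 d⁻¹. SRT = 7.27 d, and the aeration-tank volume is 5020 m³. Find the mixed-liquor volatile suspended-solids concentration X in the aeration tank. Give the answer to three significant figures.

X ≈ 2260 mg/L

Solving the biomass balance for X: X = Y Q (S₀−S) θ_c / [V (1+k_d θ_c)] = 0.331 × 30500 × (219 − 5.36) × 7.27 / [5020 × (1 + 0.0524 × 7.27)] = 2262 mg/L.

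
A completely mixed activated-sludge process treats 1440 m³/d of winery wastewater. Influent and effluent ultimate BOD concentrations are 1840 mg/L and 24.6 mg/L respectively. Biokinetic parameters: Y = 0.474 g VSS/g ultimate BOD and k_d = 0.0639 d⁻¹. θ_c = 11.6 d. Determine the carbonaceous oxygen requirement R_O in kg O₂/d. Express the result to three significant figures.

Observed yield with endogenous decay: Y_obs = Y / (1 + k_d·θ_c) = 0.474 / (1 + 0.0639 × 11.6) = 0.474 / 1.741 = 0.2722 g VSS/g ultimate BOD.
Substrate removed = Q·(S₀ − S) = 1440 m³/d × (1840 − 24.6) g/m³ = 2.61×10^6 g/d = 2614 kg/d.
Biomass synthesised: P_X = Y_obs × 2614 = 711.6 kg VSS/d.
Carbonaceous O₂ demand = substrate oxidised − cell-mass equivalent = 2614 − 1.42 × 711.6 = 1604 kg O₂/d.

R_O ≈ 1600 kg O₂/d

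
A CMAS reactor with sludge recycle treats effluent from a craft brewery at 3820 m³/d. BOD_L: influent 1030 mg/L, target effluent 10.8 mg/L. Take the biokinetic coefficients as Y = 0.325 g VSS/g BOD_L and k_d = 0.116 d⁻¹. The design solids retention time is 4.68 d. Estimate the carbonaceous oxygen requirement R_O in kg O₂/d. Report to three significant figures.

The observed yield is Y_obs = Y/(1 + k_d·θ_c) = 0.325 / (1 + 0.116 × 4.68) = 0.325 / 1.543 = 0.2106 g VSS per g BOD_L removed.
ΔS = 1030 − 10.8 = 1019 mg/L, so the substrate removal rate is 3820 × 1019/1000 = 3893 kg BOD_L/d.
Net sludge production P_X = 0.2106 × 3893 = 820.1 kg VSS/d.
R_O = Q·ΔS − 1.42 P_X = 3893 − 1165 = 2729 kg O₂/d.

R_O ≈ 2730 kg O₂/d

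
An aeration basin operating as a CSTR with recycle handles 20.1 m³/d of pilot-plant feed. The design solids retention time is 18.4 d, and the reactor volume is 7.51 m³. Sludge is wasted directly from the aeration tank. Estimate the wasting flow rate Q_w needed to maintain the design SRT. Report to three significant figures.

Q_w ≈ 0.408 m³/d

With mixed-liquor wasting, θ_c = V/Q_w, so Q_w = V/θ_c = 7.510/18.4 = 0.4082 m³/d.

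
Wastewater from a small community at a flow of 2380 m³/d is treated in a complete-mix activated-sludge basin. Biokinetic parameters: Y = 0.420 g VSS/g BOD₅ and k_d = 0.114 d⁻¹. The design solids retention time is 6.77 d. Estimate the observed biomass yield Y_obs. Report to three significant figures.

Y_obs ≈ 0.237 g VSS/g BOD₅

Y_obs = Y / (1 + k_d θ_c) = 0.420 / (1 + 0.114 × 6.77) = 0.420 / 1.772 = 0.2370.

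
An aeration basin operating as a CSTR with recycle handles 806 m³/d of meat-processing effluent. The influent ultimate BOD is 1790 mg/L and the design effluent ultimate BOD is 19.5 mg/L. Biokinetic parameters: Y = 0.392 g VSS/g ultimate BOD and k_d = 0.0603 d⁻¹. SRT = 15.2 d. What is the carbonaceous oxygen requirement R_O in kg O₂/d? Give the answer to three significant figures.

R_O ≈ 1010 kg O₂/d

Correct the yield for decay: Y_obs = Y/(1 + k_d θ_c) = 0.392 / (1 + 0.0603 × 15.2) = 0.392 / 1.917 = 0.2045.
ΔS = 1790 − 19.5 = 1770 mg/L, so the substrate removal rate is 806 × 1770/1000 = 1427 kg ultimate BOD/d.
Biomass synthesised: P_X = Y_obs × 1427 = 291.9 kg VSS/d.
R_O = Q·(S₀ − S) − 1.42·P_X = 1427 − 1.42 × 291.9 = 1013 kg O₂/d.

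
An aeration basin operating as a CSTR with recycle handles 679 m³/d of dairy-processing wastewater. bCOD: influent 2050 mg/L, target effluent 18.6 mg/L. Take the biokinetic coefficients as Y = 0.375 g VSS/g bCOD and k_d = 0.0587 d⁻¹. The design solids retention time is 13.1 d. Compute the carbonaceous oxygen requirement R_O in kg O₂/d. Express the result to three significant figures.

R_O ≈ 964 kg O₂/d

Y_obs = Y / (1 + k_d θ_c) = 0.375 / (1 + 0.0587 × 13.1) = 0.375 / 1.769 = 0.2120.
ΔS = 2050 − 18.6 = 2031 mg/L, so the substrate removal rate is 679 × 2031/1000 = 1379 kg bCOD/d.
Biomass synthesised: P_X = Y_obs × 1379 = 292.4 kg VSS/d.
R_O = Q·ΔS − 1.42 P_X = 1379 − 415.2 = 964.1 kg O₂/d.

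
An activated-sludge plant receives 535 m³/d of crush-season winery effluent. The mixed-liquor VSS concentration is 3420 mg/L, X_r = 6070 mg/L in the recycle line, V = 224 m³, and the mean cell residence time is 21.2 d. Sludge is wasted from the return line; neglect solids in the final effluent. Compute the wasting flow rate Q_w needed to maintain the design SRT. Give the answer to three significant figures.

Q_w ≈ 5.95 m³/d

θ_c = V·X/(Q_w·X_r) when wasting from the recycle, so Q_w = V·X/(θ_c·X_r) = 224.0 × 3420 / (21.2 × 6070) = 5.953 m³/d.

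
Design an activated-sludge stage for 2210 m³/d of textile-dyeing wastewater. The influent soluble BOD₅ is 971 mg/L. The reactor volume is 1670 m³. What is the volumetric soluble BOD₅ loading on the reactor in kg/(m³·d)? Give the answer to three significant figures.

Applied soluble BOD₅ load per unit volume = Q·S₀/V = (2210 × 971/1000)/1670 = 1.285 kg soluble BOD₅·m⁻³·d⁻¹.

L_v ≈ 1.28 kg soluble BOD₅/(m³·d)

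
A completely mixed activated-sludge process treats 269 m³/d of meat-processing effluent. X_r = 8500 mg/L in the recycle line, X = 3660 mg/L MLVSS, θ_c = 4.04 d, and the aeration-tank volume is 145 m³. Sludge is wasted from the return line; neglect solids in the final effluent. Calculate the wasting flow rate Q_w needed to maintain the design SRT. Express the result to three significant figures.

Q_w ≈ 15.5 m³/d

Wasting from the return line (neglecting effluent solids): Q_w = V·X / (θ_c·X_r) = 145.0 × 3660 / (4.04 × 8500) = 15.45 m³/d.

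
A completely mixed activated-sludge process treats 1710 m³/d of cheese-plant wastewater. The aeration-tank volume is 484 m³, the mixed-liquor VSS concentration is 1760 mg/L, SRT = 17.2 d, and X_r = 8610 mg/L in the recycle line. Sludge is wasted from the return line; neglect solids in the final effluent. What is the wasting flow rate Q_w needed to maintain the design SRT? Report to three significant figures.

Q_w = (V·X)/(θ_c X_r) = 484.0 × 1760 / (17.2 × 8610) = 5.752 m³/d.

Q_w ≈ 5.75 m³/d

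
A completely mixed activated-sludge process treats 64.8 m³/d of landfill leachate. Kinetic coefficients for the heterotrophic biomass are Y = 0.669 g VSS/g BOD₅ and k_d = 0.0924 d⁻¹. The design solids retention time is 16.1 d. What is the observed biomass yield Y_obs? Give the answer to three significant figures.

Observed yield with endogenous decay: Y_obs = Y / (1 + k_d·θ_c) = 0.669 / (1 + 0.0924 × 16.1) = 0.669 / 2.488 = 0.2689 g VSS/g BOD₅.

Y_obs ≈ 0.269 g VSS/g BOD₅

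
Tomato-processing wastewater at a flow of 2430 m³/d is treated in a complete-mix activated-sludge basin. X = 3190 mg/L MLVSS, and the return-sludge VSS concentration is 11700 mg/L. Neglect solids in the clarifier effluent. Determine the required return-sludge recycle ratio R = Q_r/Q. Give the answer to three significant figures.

R ≈ 0.375

Solids balance on the clarifier gives (1+R)X = R·X_r, so R = X/(X_r − X) = 3190 / (11700 − 3190) = 0.3749.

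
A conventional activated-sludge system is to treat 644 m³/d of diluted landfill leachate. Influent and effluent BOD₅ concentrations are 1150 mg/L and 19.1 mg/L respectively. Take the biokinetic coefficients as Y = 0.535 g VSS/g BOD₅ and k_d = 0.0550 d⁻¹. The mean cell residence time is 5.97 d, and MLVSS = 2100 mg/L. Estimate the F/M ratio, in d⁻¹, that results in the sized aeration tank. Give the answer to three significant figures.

F/M ≈ 0.423 d⁻¹

Rearranging the biomass balance for a CMAS with decay, V = Y·Q·ΔS·θ_c / [X·(1+k_d θ_c)] = 0.535 × 644 × (1150 − 19.1) × 5.97 / [2100 × (1 + 0.0550 × 5.97)] = 2.33×10^6 / 2790 = 833.9 m³.
F/M = Q·S₀ / (V·X) = 644 × 1150 / (833.9 × 2100) = 0.4229 g BOD₅·(g VSS·d)⁻¹.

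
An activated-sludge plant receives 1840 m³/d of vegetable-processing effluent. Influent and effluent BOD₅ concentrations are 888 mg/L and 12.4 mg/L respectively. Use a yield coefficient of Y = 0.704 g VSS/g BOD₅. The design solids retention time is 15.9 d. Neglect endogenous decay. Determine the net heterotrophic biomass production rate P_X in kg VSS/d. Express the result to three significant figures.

P_X ≈ 1130 kg VSS/d

No decay correction is needed, so Y_obs = Y = 0.704.
Substrate removed = Q·(S₀ − S) = 1840 m³/d × (888 − 12.4) g/m³ = 1.61×10^6 g/d = 1611 kg/d.
Biomass produced: P_X = Y_obs·Q·ΔS = 0.7040 × 1611 ≈ 1134 kg VSS/d.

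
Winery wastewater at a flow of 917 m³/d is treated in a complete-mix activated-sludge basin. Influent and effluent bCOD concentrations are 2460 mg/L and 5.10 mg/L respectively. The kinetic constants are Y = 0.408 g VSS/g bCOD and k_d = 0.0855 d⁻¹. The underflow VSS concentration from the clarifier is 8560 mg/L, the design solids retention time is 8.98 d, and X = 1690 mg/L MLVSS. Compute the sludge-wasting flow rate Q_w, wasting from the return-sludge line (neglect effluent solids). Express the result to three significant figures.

Steady-state biomass mass balance: V·X·(1 + k_d·θ_c) = Y·Q·(S₀ − S)·θ_c, so V = 0.408 × 917 × (2460 − 5.10) × 8.98 / [1690 × (1 + 0.0855 × 8.98)] = 8.25×10^6 / 2988 = 2761 m³.
θ_c = V·X/(Q_w·X_r) when wasting from the recycle, so Q_w = V·X/(θ_c·X_r) = 2761 × 1690 / (8.98 × 8560) = 60.70 m³/d.

Q_w ≈ 60.7 m³/d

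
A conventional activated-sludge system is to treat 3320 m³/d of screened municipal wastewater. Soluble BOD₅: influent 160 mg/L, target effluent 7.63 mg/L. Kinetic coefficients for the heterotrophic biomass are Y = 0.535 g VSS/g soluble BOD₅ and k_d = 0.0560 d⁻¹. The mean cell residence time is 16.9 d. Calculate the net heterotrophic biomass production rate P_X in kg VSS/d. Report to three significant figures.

P_X ≈ 139 kg VSS/d

The observed yield is Y_obs = Y/(1 + k_d·θ_c) = 0.535 / (1 + 0.0560 × 16.9) = 0.535 / 1.946 = 0.2749 g VSS per g soluble BOD₅ removed.
ΔS = 160 − 7.63 = 152.4 mg/L, so the substrate removal rate is 3320 × 152.4/1000 = 505.9 kg soluble BOD₅/d.
Net biomass production P_X = Y_obs × Q·(S₀ − S) = 0.2749 × 505.9 = 139.0 kg VSS/d.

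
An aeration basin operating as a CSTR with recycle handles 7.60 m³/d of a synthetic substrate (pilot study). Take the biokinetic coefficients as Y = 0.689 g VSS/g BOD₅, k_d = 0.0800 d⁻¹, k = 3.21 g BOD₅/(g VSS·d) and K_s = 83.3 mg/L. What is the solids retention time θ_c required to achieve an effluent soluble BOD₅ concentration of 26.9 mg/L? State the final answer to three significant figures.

θ_c ≈ 2.17 d

Specific growth rate at S = 26.9 mg/L: μ = YkS/(K_s+S) = 0.689·3.21·26.9/(83.3+26.9) = 0.5399 d⁻¹.
Then 1/θ_c = μ − k_d = 0.5399 − 0.0800 = 0.4599 d⁻¹, giving θ_c = 2.174 d.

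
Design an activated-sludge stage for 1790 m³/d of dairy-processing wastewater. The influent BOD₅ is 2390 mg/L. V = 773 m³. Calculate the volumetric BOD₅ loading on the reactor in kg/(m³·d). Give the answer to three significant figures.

L_v ≈ 5.53 kg BOD₅/(m³·d)

Volumetric loading L_v = Q·S₀ / V = 1790 × 2390 g/m³ / 773.0 m³ = 5534 g/(m³·d) = 5.534 kg BOD₅/(m³·d).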